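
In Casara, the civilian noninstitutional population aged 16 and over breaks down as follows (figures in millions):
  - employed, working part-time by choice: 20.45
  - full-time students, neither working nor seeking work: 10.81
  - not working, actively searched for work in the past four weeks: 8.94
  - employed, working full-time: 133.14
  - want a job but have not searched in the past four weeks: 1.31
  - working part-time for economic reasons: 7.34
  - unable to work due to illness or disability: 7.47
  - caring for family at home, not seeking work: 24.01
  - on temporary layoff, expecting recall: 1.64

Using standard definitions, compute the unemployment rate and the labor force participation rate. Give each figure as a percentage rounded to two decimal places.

Unemployment rate ≈ 6.17%; labor force participation rate ≈ 79.73%.

Employed = 20.45 + 133.14 + 7.34 = 160.93 million (anyone who worked, including part-time for economic reasons, counts as employed).
Unemployed = 8.94 + 1.64 = 10.58 million (jobless and actively searching, or on temporary layoff).
Labor force = 160.93 + 10.58 = 171.51 million.
Not in labor force = 10.81 + 1.31 + 7.47 + 24.01 = 43.60 million (those not working and not actively searching are outside the labor force — including those who want a job but have given up searching).
Civilian working-age population = 171.51 + 43.60 = 215.11 million.
Unemployment rate = 10.58 / 171.51 = 6.17%.
Labor force participation rate = 171.51 / 215.11 = 79.73%.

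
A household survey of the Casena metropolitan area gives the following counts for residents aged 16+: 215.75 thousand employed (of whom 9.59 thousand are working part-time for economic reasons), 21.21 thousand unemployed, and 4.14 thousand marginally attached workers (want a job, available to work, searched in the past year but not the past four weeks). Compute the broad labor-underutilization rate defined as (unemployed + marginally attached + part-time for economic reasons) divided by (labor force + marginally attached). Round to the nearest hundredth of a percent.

Broad underutilization rate ≈ 14.49%.

Labor force = 215.75 + 21.21 = 236.96 thousand.
Numerator = 21.21 + 4.14 + 9.59 = 34.94 thousand.
Denominator = 236.96 + 4.14 = 241.10 thousand.
Broad rate = 34.94 / 241.10 = 14.49%.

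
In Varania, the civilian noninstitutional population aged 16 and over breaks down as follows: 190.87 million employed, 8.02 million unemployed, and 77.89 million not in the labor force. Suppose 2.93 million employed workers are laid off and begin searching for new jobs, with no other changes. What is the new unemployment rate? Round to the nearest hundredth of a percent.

New unemployment rate ≈ 5.51%.

Initially, labor force = 190.87 + 8.02 = 198.89 million, so u = 8.02/198.89 = 4.03%.
After the change, employed falls and unemployed rises by 2.93; labor force unchanged → E = 187.94, U = 10.95, labor force = 198.89 million.
New unemployment rate = 10.95 / 198.89 = 5.51%.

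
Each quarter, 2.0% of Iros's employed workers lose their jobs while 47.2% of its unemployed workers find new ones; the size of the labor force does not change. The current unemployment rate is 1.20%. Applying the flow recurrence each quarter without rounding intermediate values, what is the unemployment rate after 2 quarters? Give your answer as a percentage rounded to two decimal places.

Unemployment rate after two quarters ≈ 3.33%.

With a fixed labor force, u_{t+1} = u_t + s·(1−u_t) − f·u_t = u_t·(1−s−f) + s.
Here 1−s−f = 0.508 and s = 0.020.
u_1 = 0.012000 × 0.508 + 0.020 = 0.026096.
u_2 = 0.026096 × 0.508 + 0.020 = 0.033257.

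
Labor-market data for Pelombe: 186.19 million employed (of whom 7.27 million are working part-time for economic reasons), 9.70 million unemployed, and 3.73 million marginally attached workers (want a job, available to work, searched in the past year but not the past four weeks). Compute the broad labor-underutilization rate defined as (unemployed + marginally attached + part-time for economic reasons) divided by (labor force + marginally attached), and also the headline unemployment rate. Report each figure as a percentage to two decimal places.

Labor force = 186.19 + 9.70 = 195.89 million.
Numerator = 9.70 + 3.73 + 7.27 = 20.70 million.
Denominator = 195.89 + 3.73 = 199.62 million.
Broad rate = 20.70 / 199.62 = 10.37%.
Headline unemployment rate = 9.70 / 195.89 = 4.95%.

Broad underutilization rate ≈ 10.37%; headline unemployment rate ≈ 4.95%.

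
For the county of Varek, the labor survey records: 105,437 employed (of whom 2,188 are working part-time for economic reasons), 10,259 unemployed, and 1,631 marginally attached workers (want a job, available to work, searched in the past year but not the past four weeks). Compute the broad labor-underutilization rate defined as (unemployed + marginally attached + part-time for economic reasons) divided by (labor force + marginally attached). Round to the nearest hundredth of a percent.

Labor force = 105,437 + 10,259 = 115,696.
Numerator = 10,259 + 1,631 + 2,188 = 14,078.
Denominator = 115,696 + 1,631 = 117,327.
Broad rate = 14,078 / 117,327 = 12.00%.

Broad underutilization rate ≈ 12.00%.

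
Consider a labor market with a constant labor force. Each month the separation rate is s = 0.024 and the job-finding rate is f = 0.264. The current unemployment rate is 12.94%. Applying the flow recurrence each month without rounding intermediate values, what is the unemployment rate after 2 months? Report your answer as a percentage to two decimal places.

With a fixed labor force, u_{t+1} = u_t + s·(1−u_t) − f·u_t = u_t·(1−s−f) + s.
Here 1−s−f = 0.712 and s = 0.024.
u_1 = 0.129400 × 0.712 + 0.024 = 0.116133.
u_2 = 0.116133 × 0.712 + 0.024 = 0.106687.

Unemployment rate after two months ≈ 10.67%.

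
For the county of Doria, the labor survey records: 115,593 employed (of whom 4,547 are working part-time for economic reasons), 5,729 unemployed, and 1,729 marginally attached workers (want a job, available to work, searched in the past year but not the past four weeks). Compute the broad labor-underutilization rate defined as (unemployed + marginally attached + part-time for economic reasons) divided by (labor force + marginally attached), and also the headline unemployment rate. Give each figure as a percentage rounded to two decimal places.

Labor force = 115,593 + 5,729 = 121,322.
Numerator = 5,729 + 1,729 + 4,547 = 12,005.
Denominator = 121,322 + 1,729 = 123,051.
Broad rate = 12,005 / 123,051 = 9.76%.
Headline unemployment rate = 5,729 / 121,322 = 4.72%.

Broad underutilization rate ≈ 9.76%; headline unemployment rate ≈ 4.72%.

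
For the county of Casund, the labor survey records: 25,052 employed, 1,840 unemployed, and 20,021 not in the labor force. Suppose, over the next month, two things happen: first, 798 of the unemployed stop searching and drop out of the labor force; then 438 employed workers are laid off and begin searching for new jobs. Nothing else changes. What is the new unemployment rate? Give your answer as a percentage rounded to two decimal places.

Initially, labor force = 25,052 + 1,840 = 26,892, so u = 1,840/26,892 = 6.84%.
After the first change, unemployed and labor force both fall by 798 → E = 25,052, U = 1,042, labor force = 26,094.
After the second change, employed falls and unemployed rises by 438; labor force unchanged → E = 24,614, U = 1,480, labor force = 26,094.
New unemployment rate = 1,480 / 26,094 = 5.67%.

New unemployment rate ≈ 5.67%.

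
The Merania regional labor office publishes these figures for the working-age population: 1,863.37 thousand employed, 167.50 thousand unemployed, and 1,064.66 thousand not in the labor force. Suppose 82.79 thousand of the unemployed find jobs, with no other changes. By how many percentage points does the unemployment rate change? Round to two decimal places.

Initially, labor force = 1,863.37 + 167.50 = 2,030.87 thousand, so u = 167.50/2,030.87 = 8.25%.
After the change, unemployed falls and employed rises by 82.79; labor force unchanged → E = 1,946.16, U = 84.71, labor force = 2,030.87 thousand.
New unemployment rate = 84.71 / 2,030.87 = 4.17%.
Change = 4.17% − 8.25% = −4.08 percentage points.

The unemployment rate changes by −4.08 percentage points.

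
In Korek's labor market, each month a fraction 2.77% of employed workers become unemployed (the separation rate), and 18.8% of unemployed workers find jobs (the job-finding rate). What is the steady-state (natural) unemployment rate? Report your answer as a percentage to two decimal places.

At steady state the flows balance: s·E = f·U, so U/(E+U) = s/(s+f).
u* = 2.77 / (2.77 + 18.8) = 2.77 / 21.57 = 12.84%.

Steady-state unemployment rate ≈ 12.84%.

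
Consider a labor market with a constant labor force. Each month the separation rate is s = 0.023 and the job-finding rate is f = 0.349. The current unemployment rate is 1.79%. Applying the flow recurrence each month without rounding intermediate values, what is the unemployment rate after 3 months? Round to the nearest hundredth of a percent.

With a fixed labor force, u_{t+1} = u_t + s·(1−u_t) − f·u_t = u_t·(1−s−f) + s.
Here 1−s−f = 0.628 and s = 0.023.
u_1 = 0.017900 × 0.628 + 0.023 = 0.034241.
u_2 = 0.034241 × 0.628 + 0.023 = 0.044503.
u_3 = 0.044503 × 0.628 + 0.023 = 0.050948.

Unemployment rate after three months ≈ 5.09%.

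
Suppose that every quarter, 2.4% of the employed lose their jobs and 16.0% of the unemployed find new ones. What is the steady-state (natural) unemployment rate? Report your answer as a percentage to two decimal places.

Steady-state unemployment rate ≈ 13.04%.

At steady state the flows balance: s·E = f·U, so U/(E+U) = s/(s+f).
u* = 2.4 / (2.4 + 16.0) = 2.4 / 18.40 = 13.04%.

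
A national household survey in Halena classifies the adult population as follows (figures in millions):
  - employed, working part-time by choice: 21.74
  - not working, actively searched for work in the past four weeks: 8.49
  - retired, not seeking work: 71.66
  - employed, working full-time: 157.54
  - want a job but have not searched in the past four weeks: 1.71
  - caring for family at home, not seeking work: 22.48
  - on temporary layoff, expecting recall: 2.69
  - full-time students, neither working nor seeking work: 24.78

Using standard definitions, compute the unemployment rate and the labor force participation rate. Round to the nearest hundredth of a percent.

Employed = 21.74 + 157.54 = 179.28 million.
Unemployed = 8.49 + 2.69 = 11.18 million (jobless and actively searching, or on temporary layoff).
Labor force = 179.28 + 11.18 = 190.46 million.
Not in labor force = 71.66 + 1.71 + 22.48 + 24.78 = 120.63 million (those not working and not actively searching are outside the labor force — including those who want a job but have given up searching).
Civilian working-age population = 190.46 + 120.63 = 311.09 million.
Unemployment rate = 11.18 / 190.46 = 5.87%.
Labor force participation rate = 190.46 / 311.09 = 61.22%.

Unemployment rate ≈ 5.87%; labor force participation rate ≈ 61.22%.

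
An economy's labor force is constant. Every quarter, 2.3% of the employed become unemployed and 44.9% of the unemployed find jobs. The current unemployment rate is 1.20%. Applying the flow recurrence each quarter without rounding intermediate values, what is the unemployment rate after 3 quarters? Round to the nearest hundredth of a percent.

With a fixed labor force, u_{t+1} = u_t + s·(1−u_t) − f·u_t = u_t·(1−s−f) + s.
Here 1−s−f = 0.528 and s = 0.023.
u_1 = 0.012000 × 0.528 + 0.023 = 0.029336.
u_2 = 0.029336 × 0.528 + 0.023 = 0.038489.
u_3 = 0.038489 × 0.528 + 0.023 = 0.043322.

Unemployment rate after three quarters ≈ 4.33%.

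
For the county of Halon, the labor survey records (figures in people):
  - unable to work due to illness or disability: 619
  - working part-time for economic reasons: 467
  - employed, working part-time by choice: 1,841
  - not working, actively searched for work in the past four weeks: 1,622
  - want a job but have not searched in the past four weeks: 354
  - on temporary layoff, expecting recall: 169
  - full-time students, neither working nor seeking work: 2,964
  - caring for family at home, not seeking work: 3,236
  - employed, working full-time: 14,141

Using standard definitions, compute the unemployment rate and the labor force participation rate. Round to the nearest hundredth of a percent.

Employed = 467 + 1,841 + 14,141 = 16,449 (anyone who worked, including part-time for economic reasons, counts as employed).
Unemployed = 1,622 + 169 = 1,791 (jobless and actively searching, or on temporary layoff).
Labor force = 16,449 + 1,791 = 18,240.
Not in labor force = 619 + 354 + 2,964 + 3,236 = 7,173 (those not working and not actively searching are outside the labor force — including those who want a job but have given up searching).
Civilian working-age population = 18,240 + 7,173 = 25,413.
Unemployment rate = 1,791 / 18,240 = 9.82%.
Labor force participation rate = 18,240 / 25,413 = 71.77%.

Unemployment rate ≈ 9.82%; labor force participation rate ≈ 71.77%.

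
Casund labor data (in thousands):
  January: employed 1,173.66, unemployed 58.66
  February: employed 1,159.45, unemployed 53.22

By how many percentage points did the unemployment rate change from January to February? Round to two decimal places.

January: labor force = 1,173.66 + 58.66 = 1,232.32; u = 58.66/1,232.32 = 4.76%.
February: labor force = 1,159.45 + 53.22 = 1,212.67; u = 53.22/1,212.67 = 4.39%.
Change = 4.39% − 4.76% = −0.37 pp.

The unemployment rate changed by −0.37 percentage points.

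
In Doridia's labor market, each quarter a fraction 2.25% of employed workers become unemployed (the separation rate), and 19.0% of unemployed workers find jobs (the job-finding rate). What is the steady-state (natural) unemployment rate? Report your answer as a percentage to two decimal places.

Steady-state unemployment rate ≈ 10.59%.

At steady state the flows balance: s·E = f·U, so U/(E+U) = s/(s+f).
u* = 2.25 / (2.25 + 19.0) = 2.25 / 21.25 = 10.59%.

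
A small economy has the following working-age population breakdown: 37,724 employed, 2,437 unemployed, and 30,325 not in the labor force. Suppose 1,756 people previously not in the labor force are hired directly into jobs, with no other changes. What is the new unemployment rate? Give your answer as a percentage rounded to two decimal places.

Initially, labor force = 37,724 + 2,437 = 40,161, so u = 2,437/40,161 = 6.07%.
After the change, employed and labor force both rise by 1,756; unemployed unchanged → E = 39,480, U = 2,437, labor force = 41,917.
New unemployment rate = 2,437 / 41,917 = 5.81%.

New unemployment rate ≈ 5.81%.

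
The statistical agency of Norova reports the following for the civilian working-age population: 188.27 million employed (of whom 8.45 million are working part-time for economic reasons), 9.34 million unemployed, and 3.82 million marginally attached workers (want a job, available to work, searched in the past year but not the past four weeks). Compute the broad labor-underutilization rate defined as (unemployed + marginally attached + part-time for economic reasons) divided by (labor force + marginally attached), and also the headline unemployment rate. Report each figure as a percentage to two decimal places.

Broad underutilization rate ≈ 10.73%; headline unemployment rate ≈ 4.73%.

Labor force = 188.27 + 9.34 = 197.61 million.
Numerator = 9.34 + 3.82 + 8.45 = 21.61 million.
Denominator = 197.61 + 3.82 = 201.43 million.
Broad rate = 21.61 / 201.43 = 10.73%.
Headline unemployment rate = 9.34 / 197.61 = 4.73%.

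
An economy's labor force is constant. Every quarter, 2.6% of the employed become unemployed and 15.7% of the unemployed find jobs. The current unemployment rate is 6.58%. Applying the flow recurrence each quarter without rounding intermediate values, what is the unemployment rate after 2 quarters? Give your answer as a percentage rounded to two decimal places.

Unemployment rate after two quarters ≈ 9.12%.

With a fixed labor force, u_{t+1} = u_t + s·(1−u_t) − f·u_t = u_t·(1−s−f) + s.
Here 1−s−f = 0.817 and s = 0.026.
u_1 = 0.065800 × 0.817 + 0.026 = 0.079759.
u_2 = 0.079759 × 0.817 + 0.026 = 0.091163.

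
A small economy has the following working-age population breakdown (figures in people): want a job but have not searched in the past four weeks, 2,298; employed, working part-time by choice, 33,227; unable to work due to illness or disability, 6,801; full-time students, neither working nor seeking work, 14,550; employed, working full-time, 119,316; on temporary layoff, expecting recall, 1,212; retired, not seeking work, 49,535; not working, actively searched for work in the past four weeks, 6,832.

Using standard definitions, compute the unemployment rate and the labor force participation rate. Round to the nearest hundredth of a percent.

Unemployment rate ≈ 5.01%; labor force participation rate ≈ 68.69%.

Employed = 33,227 + 119,316 = 152,543.
Unemployed = 1,212 + 6,832 = 8,044 (jobless and actively searching, or on temporary layoff).
Labor force = 152,543 + 8,044 = 160,587.
Not in labor force = 2,298 + 6,801 + 14,550 + 49,535 = 73,184 (those not working and not actively searching are outside the labor force — including those who want a job but have given up searching).
Civilian working-age population = 160,587 + 73,184 = 233,771.
Unemployment rate = 8,044 / 160,587 = 5.01%.
Labor force participation rate = 160,587 / 233,771 = 68.69%.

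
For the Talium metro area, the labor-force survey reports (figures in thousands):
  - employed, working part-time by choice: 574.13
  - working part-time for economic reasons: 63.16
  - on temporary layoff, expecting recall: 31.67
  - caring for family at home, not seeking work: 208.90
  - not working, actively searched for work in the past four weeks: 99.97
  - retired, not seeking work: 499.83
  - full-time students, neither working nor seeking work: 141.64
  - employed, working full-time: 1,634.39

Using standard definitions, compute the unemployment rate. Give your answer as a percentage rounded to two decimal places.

Employed = 574.13 + 63.16 + 1,634.39 = 2,271.68 thousand (anyone who worked, including part-time for economic reasons, counts as employed).
Unemployed = 31.67 + 99.97 = 131.64 thousand (jobless and actively searching, or on temporary layoff).
Labor force = 2,271.68 + 131.64 = 2,403.32 thousand.
Unemployment rate = 131.64 / 2,403.32 = 5.48%.

Unemployment rate ≈ 5.48%.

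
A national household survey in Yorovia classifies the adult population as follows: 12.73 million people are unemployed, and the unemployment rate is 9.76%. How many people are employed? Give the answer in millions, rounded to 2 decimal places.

About 117.70 million are employed.

Labor force = U / u = 12.73 / 0.0976 ≈ 130.43 million.
Employed = labor force − unemployed = 130.43 − 12.73 = 117.70 million.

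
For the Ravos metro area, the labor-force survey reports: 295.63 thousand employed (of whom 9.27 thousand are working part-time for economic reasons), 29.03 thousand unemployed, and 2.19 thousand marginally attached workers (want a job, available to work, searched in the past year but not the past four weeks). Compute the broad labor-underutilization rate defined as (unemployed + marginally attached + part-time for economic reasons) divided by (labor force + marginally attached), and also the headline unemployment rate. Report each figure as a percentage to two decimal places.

Labor force = 295.63 + 29.03 = 324.66 thousand.
Numerator = 29.03 + 2.19 + 9.27 = 40.49 thousand.
Denominator = 324.66 + 2.19 = 326.85 thousand.
Broad rate = 40.49 / 326.85 = 12.39%.
Headline unemployment rate = 29.03 / 324.66 = 8.94%.

Broad underutilization rate ≈ 12.39%; headline unemployment rate ≈ 8.94%.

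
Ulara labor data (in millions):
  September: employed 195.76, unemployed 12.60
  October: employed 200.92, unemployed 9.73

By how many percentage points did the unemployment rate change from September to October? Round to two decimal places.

September: labor force = 195.76 + 12.60 = 208.36; u = 12.60/208.36 = 6.05%.
October: labor force = 200.92 + 9.73 = 210.65; u = 9.73/210.65 = 4.62%.
Change = 4.62% − 6.05% = −1.43 pp.

The unemployment rate changed by −1.43 percentage points.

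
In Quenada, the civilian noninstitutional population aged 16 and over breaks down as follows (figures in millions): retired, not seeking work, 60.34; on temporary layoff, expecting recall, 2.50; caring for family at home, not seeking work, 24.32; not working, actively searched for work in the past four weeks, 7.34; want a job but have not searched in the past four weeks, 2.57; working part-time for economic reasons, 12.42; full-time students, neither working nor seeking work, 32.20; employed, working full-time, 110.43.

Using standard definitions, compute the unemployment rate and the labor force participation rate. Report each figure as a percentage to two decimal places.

Employed = 12.42 + 110.43 = 122.85 million (anyone who worked, including part-time for economic reasons, counts as employed).
Unemployed = 2.50 + 7.34 = 9.84 million (jobless and actively searching, or on temporary layoff).
Labor force = 122.85 + 9.84 = 132.69 million.
Not in labor force = 60.34 + 24.32 + 2.57 + 32.20 = 119.43 million (those not working and not actively searching are outside the labor force — including those who want a job but have given up searching).
Civilian working-age population = 132.69 + 119.43 = 252.12 million.
Unemployment rate = 9.84 / 132.69 = 7.42%.
Labor force participation rate = 132.69 / 252.12 = 52.63%.

Unemployment rate ≈ 7.42%; labor force participation rate ≈ 52.63%.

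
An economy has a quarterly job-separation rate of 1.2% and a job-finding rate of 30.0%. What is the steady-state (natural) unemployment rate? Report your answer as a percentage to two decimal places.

Steady-state unemployment rate ≈ 3.85%.

At steady state the flows balance: s·E = f·U, so U/(E+U) = s/(s+f).
u* = 1.2 / (1.2 + 30.0) = 1.2 / 31.20 = 3.85%.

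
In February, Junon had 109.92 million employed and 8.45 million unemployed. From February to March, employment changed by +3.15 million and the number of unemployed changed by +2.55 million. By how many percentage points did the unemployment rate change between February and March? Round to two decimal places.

The unemployment rate changed by +1.73 percentage points.

February: labor force = 109.92 + 8.45 = 118.37; u = 8.45/118.37 = 7.14%.
March: labor force = 113.07 + 11.00 = 124.07; u = 11.00/124.07 = 8.87%.
Change = 8.87% − 7.14% = +1.73 pp.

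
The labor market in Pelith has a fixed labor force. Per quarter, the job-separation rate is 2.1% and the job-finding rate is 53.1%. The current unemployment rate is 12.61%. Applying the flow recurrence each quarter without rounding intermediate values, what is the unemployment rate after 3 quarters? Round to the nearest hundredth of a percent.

With a fixed labor force, u_{t+1} = u_t + s·(1−u_t) − f·u_t = u_t·(1−s−f) + s.
Here 1−s−f = 0.448 and s = 0.021.
u_1 = 0.126100 × 0.448 + 0.021 = 0.077493.
u_2 = 0.077493 × 0.448 + 0.021 = 0.055717.
u_3 = 0.055717 × 0.448 + 0.021 = 0.045961.

Unemployment rate after three quarters ≈ 4.60%.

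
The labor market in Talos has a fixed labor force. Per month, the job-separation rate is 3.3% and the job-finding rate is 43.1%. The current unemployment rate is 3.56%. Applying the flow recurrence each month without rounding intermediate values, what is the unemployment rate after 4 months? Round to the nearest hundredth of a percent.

With a fixed labor force, u_{t+1} = u_t + s·(1−u_t) − f·u_t = u_t·(1−s−f) + s.
Here 1−s−f = 0.536 and s = 0.033.
u_1 = 0.035600 × 0.536 + 0.033 = 0.052082.
u_2 = 0.052082 × 0.536 + 0.033 = 0.060916.
u_3 = 0.060916 × 0.536 + 0.033 = 0.065651.
u_4 = 0.065651 × 0.536 + 0.033 = 0.068189.

Unemployment rate after four months ≈ 6.82%.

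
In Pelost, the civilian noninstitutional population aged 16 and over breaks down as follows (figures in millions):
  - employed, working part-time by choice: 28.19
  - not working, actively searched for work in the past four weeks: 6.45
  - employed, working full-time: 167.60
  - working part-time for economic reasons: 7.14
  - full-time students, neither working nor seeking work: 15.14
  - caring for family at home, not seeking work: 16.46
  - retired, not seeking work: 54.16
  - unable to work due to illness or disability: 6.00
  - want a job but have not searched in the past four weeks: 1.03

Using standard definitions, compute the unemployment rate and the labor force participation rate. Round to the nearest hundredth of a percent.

Unemployment rate ≈ 3.08%; labor force participation rate ≈ 69.29%.

Employed = 28.19 + 167.60 + 7.14 = 202.93 million (anyone who worked, including part-time for economic reasons, counts as employed).
Unemployed = 6.45 million.
Labor force = 202.93 + 6.45 = 209.38 million.
Not in labor force = 15.14 + 16.46 + 54.16 + 6.00 + 1.03 = 92.79 million (those not working and not actively searching are outside the labor force — including those who want a job but have given up searching).
Civilian working-age population = 209.38 + 92.79 = 302.17 million.
Unemployment rate = 6.45 / 209.38 = 3.08%.
Labor force participation rate = 209.38 / 302.17 = 69.29%.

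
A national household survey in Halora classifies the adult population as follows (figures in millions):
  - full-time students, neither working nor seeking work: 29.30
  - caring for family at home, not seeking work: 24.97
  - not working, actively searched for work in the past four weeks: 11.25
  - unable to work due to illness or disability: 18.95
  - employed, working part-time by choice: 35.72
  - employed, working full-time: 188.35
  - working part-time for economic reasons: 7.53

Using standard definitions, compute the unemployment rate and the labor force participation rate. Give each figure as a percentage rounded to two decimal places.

Employed = 35.72 + 188.35 + 7.53 = 231.60 million (anyone who worked, including part-time for economic reasons, counts as employed).
Unemployed = 11.25 million.
Labor force = 231.60 + 11.25 = 242.85 million.
Not in labor force = 29.30 + 24.97 + 18.95 = 73.22 million (those not working and not actively searching are outside the labor force).
Civilian working-age population = 242.85 + 73.22 = 316.07 million.
Unemployment rate = 11.25 / 242.85 = 4.63%.
Labor force participation rate = 242.85 / 316.07 = 76.83%.

Unemployment rate ≈ 4.63%; labor force participation rate ≈ 76.83%.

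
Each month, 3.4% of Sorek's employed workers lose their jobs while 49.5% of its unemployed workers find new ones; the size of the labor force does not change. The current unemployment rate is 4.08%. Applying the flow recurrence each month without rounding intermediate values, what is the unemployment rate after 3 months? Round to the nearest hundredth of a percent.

With a fixed labor force, u_{t+1} = u_t + s·(1−u_t) − f·u_t = u_t·(1−s−f) + s.
Here 1−s−f = 0.471 and s = 0.034.
u_1 = 0.040800 × 0.471 + 0.034 = 0.053217.
u_2 = 0.053217 × 0.471 + 0.034 = 0.059065.
u_3 = 0.059065 × 0.471 + 0.034 = 0.061820.

Unemployment rate after three months ≈ 6.18%.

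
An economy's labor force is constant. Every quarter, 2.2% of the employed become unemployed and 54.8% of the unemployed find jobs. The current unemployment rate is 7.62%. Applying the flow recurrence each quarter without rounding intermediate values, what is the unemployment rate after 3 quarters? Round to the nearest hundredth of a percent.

Unemployment rate after three quarters ≈ 4.16%.

With a fixed labor force, u_{t+1} = u_t + s·(1−u_t) − f·u_t = u_t·(1−s−f) + s.
Here 1−s−f = 0.430 and s = 0.022.
u_1 = 0.076200 × 0.430 + 0.022 = 0.054766.
u_2 = 0.054766 × 0.430 + 0.022 = 0.045549.
u_3 = 0.045549 × 0.430 + 0.022 = 0.041586.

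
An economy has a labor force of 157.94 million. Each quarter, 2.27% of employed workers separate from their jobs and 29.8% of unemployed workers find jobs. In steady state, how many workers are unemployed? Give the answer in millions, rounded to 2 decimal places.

Steady-state unemployment rate u* = s/(s+f) = 2.27/(2.27+29.8) = 0.070783.
Unemployed = u* × labor force = 0.070783 × 157.94 ≈ 11.18 million.

About 11.18 million are unemployed in steady state.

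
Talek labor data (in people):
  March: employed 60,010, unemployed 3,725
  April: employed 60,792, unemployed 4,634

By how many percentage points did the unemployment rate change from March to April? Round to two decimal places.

The unemployment rate changed by +1.24 percentage points.

March: labor force = 60,010 + 3,725 = 63,735; u = 3,725/63,735 = 5.84%.
April: labor force = 60,792 + 4,634 = 65,426; u = 4,634/65,426 = 7.08%.
Change = 7.08% − 5.84% = +1.24 pp.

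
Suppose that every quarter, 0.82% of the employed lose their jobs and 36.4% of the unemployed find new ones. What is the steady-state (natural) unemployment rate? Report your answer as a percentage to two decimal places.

Steady-state unemployment rate ≈ 2.20%.

At steady state the flows balance: s·E = f·U, so U/(E+U) = s/(s+f).
u* = 0.82 / (0.82 + 36.4) = 0.82 / 37.22 = 2.20%.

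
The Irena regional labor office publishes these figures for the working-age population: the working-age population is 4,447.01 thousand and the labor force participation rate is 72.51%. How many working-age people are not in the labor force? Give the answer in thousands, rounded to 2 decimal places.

About 1,222.48 thousand are not in the labor force.

Share not in the labor force = 1 − 0.7251 = 0.2749.
Not in labor force = 0.2749 × 4,447.01 ≈ 1,222.48 thousand.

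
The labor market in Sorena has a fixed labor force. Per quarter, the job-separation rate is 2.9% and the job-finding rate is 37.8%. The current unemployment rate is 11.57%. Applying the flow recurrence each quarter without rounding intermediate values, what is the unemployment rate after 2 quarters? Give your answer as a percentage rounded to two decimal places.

Unemployment rate after two quarters ≈ 8.69%.

With a fixed labor force, u_{t+1} = u_t + s·(1−u_t) − f·u_t = u_t·(1−s−f) + s.
Here 1−s−f = 0.593 and s = 0.029.
u_1 = 0.115700 × 0.593 + 0.029 = 0.097610.
u_2 = 0.097610 × 0.593 + 0.029 = 0.086883.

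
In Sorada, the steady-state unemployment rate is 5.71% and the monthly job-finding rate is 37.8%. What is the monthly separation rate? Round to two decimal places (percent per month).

From u* = s/(s+f): s = u·f/(1−u).
s = 0.0571 × 37.8 / (1 − 0.0571) = 2.1584 / 0.9429 ≈ 2.29% per month.

Separation rate ≈ 2.29% per month.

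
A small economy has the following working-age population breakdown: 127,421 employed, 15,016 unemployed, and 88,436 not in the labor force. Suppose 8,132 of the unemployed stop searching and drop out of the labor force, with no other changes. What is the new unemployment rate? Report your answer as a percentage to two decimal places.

New unemployment rate ≈ 5.13%.

Initially, labor force = 127,421 + 15,016 = 142,437, so u = 15,016/142,437 = 10.54%.
After the change, unemployed and labor force both fall by 8,132 → E = 127,421, U = 6,884, labor force = 134,305.
New unemployment rate = 6,884 / 134,305 = 5.13%.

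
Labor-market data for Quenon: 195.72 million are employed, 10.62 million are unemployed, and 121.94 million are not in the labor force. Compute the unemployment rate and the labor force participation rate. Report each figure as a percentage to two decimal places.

Unemployment rate ≈ 5.15%; labor force participation rate ≈ 62.85%.

Labor force = employed + unemployed = 195.72 + 10.62 = 206.34 million.
Working-age population = 206.34 + 121.94 = 328.28 million.
Unemployment rate = 10.62 / 206.34 = 5.15%.
Labor force participation rate = 206.34 / 328.28 = 62.85%.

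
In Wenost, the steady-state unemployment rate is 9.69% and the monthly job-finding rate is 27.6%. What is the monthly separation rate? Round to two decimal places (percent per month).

Separation rate ≈ 2.96% per month.

From u* = s/(s+f): s = u·f/(1−u).
s = 0.0969 × 27.6 / (1 − 0.0969) = 2.6744 / 0.9031 ≈ 2.96% per month.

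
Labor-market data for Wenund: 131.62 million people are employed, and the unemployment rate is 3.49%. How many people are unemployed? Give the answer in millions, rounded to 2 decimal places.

About 4.76 million are unemployed.

Let U be the number unemployed. The labor force is E + U, and U/(E+U) = 0.0349.
So U = 0.0349 × 131.62 / (1 − 0.0349) = 4.5935 / 0.9651 ≈ 4.76 million.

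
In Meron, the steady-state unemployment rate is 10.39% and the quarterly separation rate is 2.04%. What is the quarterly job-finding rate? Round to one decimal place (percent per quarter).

Job-finding rate ≈ 17.6% per quarter.

From u* = s/(s+f): f = s·(1−u)/u.
f = 2.04 × (1 − 0.1039) / 0.1039 = 1.8280 / 0.1039 ≈ 17.6% per quarter.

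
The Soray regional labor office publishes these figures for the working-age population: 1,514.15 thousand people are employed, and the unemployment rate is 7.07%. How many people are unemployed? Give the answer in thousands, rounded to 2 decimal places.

Let U be the number unemployed. The labor force is E + U, and U/(E+U) = 0.0707.
So U = 0.0707 × 1,514.15 / (1 − 0.0707) = 107.0504 / 0.9293 ≈ 115.19 thousand.

About 115.19 thousand are unemployed.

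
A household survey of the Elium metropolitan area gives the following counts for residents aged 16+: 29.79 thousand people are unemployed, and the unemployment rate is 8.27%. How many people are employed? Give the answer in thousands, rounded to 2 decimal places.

About 330.43 thousand are employed.

Labor force = U / u = 29.79 / 0.0827 ≈ 360.22 thousand.
Employed = labor force − unemployed = 360.22 − 29.79 = 330.43 thousand.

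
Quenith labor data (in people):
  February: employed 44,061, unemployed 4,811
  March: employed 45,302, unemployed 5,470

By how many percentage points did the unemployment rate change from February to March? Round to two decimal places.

February: labor force = 44,061 + 4,811 = 48,872; u = 4,811/48,872 = 9.84%.
March: labor force = 45,302 + 5,470 = 50,772; u = 5,470/50,772 = 10.77%.
Change = 10.77% − 9.84% = +0.93 pp.

The unemployment rate changed by +0.93 percentage points.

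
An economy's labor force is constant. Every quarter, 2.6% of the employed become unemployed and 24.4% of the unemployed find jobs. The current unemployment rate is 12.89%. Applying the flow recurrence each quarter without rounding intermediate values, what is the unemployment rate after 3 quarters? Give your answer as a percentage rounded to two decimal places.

With a fixed labor force, u_{t+1} = u_t + s·(1−u_t) − f·u_t = u_t·(1−s−f) + s.
Here 1−s−f = 0.730 and s = 0.026.
u_1 = 0.128900 × 0.730 + 0.026 = 0.120097.
u_2 = 0.120097 × 0.730 + 0.026 = 0.113671.
u_3 = 0.113671 × 0.730 + 0.026 = 0.108980.

Unemployment rate after three quarters ≈ 10.90%.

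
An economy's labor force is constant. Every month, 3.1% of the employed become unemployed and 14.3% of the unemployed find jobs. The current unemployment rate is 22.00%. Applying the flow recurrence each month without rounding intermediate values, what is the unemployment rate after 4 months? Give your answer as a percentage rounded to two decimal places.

With a fixed labor force, u_{t+1} = u_t + s·(1−u_t) − f·u_t = u_t·(1−s−f) + s.
Here 1−s−f = 0.826 and s = 0.031.
u_1 = 0.220000 × 0.826 + 0.031 = 0.212720.
u_2 = 0.212720 × 0.826 + 0.031 = 0.206707.
u_3 = 0.206707 × 0.826 + 0.031 = 0.201740.
u_4 = 0.201740 × 0.826 + 0.031 = 0.197637.

Unemployment rate after four months ≈ 19.76%.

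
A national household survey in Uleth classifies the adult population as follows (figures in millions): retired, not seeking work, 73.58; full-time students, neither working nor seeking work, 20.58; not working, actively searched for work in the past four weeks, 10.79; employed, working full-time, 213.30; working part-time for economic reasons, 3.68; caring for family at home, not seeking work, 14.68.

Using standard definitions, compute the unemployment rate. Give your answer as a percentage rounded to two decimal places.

Employed = 213.30 + 3.68 = 216.98 million (anyone who worked, including part-time for economic reasons, counts as employed).
Unemployed = 10.79 million.
Labor force = 216.98 + 10.79 = 227.77 million.
Unemployment rate = 10.79 / 227.77 = 4.74%.

Unemployment rate ≈ 4.74%.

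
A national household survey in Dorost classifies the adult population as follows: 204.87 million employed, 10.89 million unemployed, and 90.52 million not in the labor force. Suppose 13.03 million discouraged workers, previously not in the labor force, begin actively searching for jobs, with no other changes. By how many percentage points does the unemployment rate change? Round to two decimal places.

Initially, labor force = 204.87 + 10.89 = 215.76 million, so u = 10.89/215.76 = 5.05%.
After the change, unemployed and labor force both rise by 13.03 → E = 204.87, U = 23.92, labor force = 228.79 million.
New unemployment rate = 23.92 / 228.79 = 10.46%.
Change = 10.46% − 5.05% = +5.41 percentage points.

The unemployment rate changes by +5.41 percentage points.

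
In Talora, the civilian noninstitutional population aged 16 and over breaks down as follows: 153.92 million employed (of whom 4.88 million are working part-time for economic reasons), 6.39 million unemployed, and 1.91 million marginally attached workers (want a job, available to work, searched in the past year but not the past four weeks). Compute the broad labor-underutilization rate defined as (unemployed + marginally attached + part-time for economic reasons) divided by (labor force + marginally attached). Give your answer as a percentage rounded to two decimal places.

Broad underutilization rate ≈ 8.12%.

Labor force = 153.92 + 6.39 = 160.31 million.
Numerator = 6.39 + 1.91 + 4.88 = 13.18 million.
Denominator = 160.31 + 1.91 = 162.22 million.
Broad rate = 13.18 / 162.22 = 8.12%.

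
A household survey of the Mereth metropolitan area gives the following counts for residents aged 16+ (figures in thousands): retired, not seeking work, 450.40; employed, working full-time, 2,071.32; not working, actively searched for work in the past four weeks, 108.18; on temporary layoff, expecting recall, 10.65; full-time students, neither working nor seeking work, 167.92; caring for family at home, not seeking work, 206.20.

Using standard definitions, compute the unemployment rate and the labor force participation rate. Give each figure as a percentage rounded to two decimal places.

Employed = 2,071.32 thousand.
Unemployed = 108.18 + 10.65 = 118.83 thousand (jobless and actively searching, or on temporary layoff).
Labor force = 2,071.32 + 118.83 = 2,190.15 thousand.
Not in labor force = 450.40 + 167.92 + 206.20 = 824.52 thousand (those not working and not actively searching are outside the labor force).
Civilian working-age population = 2,190.15 + 824.52 = 3,014.67 thousand.
Unemployment rate = 118.83 / 2,190.15 = 5.43%.
Labor force participation rate = 2,190.15 / 3,014.67 = 72.65%.

Unemployment rate ≈ 5.43%; labor force participation rate ≈ 72.65%.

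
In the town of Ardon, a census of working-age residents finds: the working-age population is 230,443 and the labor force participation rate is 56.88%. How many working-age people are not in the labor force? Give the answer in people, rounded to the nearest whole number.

Share not in the labor force = 1 − 0.5688 = 0.4312.
Not in labor force = 0.4312 × 230,443 ≈ 99,367.

About 99,367 are not in the labor force.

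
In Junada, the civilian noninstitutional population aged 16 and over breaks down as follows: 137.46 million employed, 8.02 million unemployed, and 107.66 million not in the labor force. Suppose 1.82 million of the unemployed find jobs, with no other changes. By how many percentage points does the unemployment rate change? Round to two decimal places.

Initially, labor force = 137.46 + 8.02 = 145.48 million, so u = 8.02/145.48 = 5.51%.
After the change, unemployed falls and employed rises by 1.82; labor force unchanged → E = 139.28, U = 6.20, labor force = 145.48 million.
New unemployment rate = 6.20 / 145.48 = 4.26%.
Change = 4.26% − 5.51% = −1.25 percentage points.

The unemployment rate changes by −1.25 percentage points.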